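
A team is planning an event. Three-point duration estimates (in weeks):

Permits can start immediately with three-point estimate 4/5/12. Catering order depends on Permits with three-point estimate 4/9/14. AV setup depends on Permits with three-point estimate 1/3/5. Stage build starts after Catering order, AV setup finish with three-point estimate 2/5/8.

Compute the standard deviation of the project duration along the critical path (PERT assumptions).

2.36 weeks

te_Permits = (4 + 4·5 + 12)/6 = 36/6 = 6; σ²_Permits = ((12−4)/6)² = 1.778
te_Catering order = (4 + 4·9 + 14)/6 = 54/6 = 9; σ²_Catering order = ((14−4)/6)² = 2.778
te_AV setup = (1 + 4·3 + 5)/6 = 18/6 = 3; σ²_AV setup = ((5−1)/6)² = 0.444
te_Stage build = (2 + 4·5 + 8)/6 = 30/6 = 5; σ²_Stage build = ((8−2)/6)² = 1.000

Forward pass:
ES_Permits = 0; EF_Permits = 6
ES_Catering order = 6; EF_Catering order = 6+9 = 15
ES_AV setup = 6; EF_AV setup = 6+3 = 9
ES_Stage build = max(EF_Catering order=15, EF_AV setup=9) = 15; EF_Stage build = 15+5 = 20
Expected project duration μ = 20 weeks. Critical path: Permits → Catering order → Stage build.

Variance along critical path = 1.778 + 2.778 + 1.000 = 5.556
σ = √5.556 = 2.357 weeks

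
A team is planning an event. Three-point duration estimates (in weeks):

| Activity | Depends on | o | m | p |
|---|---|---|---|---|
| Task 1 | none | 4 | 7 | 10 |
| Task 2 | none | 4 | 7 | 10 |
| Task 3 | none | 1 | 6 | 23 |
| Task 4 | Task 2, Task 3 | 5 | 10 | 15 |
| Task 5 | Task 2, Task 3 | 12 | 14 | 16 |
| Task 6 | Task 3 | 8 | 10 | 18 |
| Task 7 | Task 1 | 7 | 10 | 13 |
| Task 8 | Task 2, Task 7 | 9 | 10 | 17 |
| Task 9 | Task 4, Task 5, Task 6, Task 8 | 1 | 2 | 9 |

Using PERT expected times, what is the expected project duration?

31 weeks

te_Task 1 = (4 + 4·7 + 10)/6 = 42/6 = 7
te_Task 2 = (4 + 4·7 + 10)/6 = 42/6 = 7
te_Task 3 = (1 + 4·6 + 23)/6 = 48/6 = 8
te_Task 4 = (5 + 4·10 + 15)/6 = 60/6 = 10
te_Task 5 = (12 + 4·14 + 16)/6 = 84/6 = 14
te_Task 6 = (8 + 4·10 + 18)/6 = 66/6 = 11
te_Task 7 = (7 + 4·10 + 13)/6 = 60/6 = 10
te_Task 8 = (9 + 4·10 + 17)/6 = 66/6 = 11
te_Task 9 = (1 + 4·2 + 9)/6 = 18/6 = 3

Forward pass:
ES_Task 1 = 0; EF_Task 1 = 7
ES_Task 2 = 0; EF_Task 2 = 7
ES_Task 3 = 0; EF_Task 3 = 8
ES_Task 4 = max(EF_Task 2=7, EF_Task 3=8) = 8; EF_Task 4 = 8+10 = 18
ES_Task 5 = max(EF_Task 2=7, EF_Task 3=8) = 8; EF_Task 5 = 8+14 = 22
ES_Task 6 = 8; EF_Task 6 = 8+11 = 19
ES_Task 7 = 7; EF_Task 7 = 7+10 = 17
ES_Task 8 = max(EF_Task 2=7, EF_Task 7=17) = 17; EF_Task 8 = 17+11 = 28
ES_Task 9 = max(EF_Task 4=18, EF_Task 5=22, EF_Task 6=19, EF_Task 8=28) = 28; EF_Task 9 = 28+3 = 31
Expected project duration μ = 31 weeks. Critical path: Task 1 → Task 7 → Task 8 → Task 9.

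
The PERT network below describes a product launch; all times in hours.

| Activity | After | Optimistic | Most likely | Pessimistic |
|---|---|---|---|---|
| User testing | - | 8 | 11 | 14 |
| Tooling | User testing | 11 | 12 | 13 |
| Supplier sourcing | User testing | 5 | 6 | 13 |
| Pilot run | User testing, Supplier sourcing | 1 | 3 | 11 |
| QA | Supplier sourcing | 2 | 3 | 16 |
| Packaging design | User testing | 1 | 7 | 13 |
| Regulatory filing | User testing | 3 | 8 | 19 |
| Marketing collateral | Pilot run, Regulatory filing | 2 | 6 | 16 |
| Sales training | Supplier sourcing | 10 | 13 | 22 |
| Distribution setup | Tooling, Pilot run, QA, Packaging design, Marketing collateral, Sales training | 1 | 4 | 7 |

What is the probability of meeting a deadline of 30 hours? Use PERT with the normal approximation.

0.016

te_User testing = (8 + 4·11 + 14)/6 = 66/6 = 11; σ²_User testing = ((14−8)/6)² = 1.000
te_Tooling = (11 + 4·12 + 13)/6 = 72/6 = 12; σ²_Tooling = ((13−11)/6)² = 0.111
te_Supplier sourcing = (5 + 4·6 + 13)/6 = 42/6 = 7; σ²_Supplier sourcing = ((13−5)/6)² = 1.778
te_Pilot run = (1 + 4·3 + 11)/6 = 24/6 = 4; σ²_Pilot run = ((11−1)/6)² = 2.778
te_QA = (2 + 4·3 + 16)/6 = 30/6 = 5; σ²_QA = ((16−2)/6)² = 5.444
te_Packaging design = (1 + 4·7 + 13)/6 = 42/6 = 7; σ²_Packaging design = ((13−1)/6)² = 4.000
te_Regulatory filing = (3 + 4·8 + 19)/6 = 54/6 = 9; σ²_Regulatory filing = ((19−3)/6)² = 7.111
te_Marketing collateral = (2 + 4·6 + 16)/6 = 42/6 = 7; σ²_Marketing collateral = ((16−2)/6)² = 5.444
te_Sales training = (10 + 4·13 + 22)/6 = 84/6 = 14; σ²_Sales training = ((22−10)/6)² = 4.000
te_Distribution setup = (1 + 4·4 + 7)/6 = 24/6 = 4; σ²_Distribution setup = ((7−1)/6)² = 1.000

Forward pass:
ES_User testing = 0; EF_User testing = 11
ES_Tooling = 11; EF_Tooling = 11+12 = 23
ES_Supplier sourcing = 11; EF_Supplier sourcing = 11+7 = 18
ES_Pilot run = max(EF_User testing=11, EF_Supplier sourcing=18) = 18; EF_Pilot run = 18+4 = 22
ES_QA = 18; EF_QA = 18+5 = 23
ES_Packaging design = 11; EF_Packaging design = 11+7 = 18
ES_Regulatory filing = 11; EF_Regulatory filing = 11+9 = 20
ES_Marketing collateral = max(EF_Pilot run=22, EF_Regulatory filing=20) = 22; EF_Marketing collateral = 22+7 = 29
ES_Sales training = 18; EF_Sales training = 18+14 = 32
ES_Distribution setup = max(EF_Tooling=23, EF_Pilot run=22, EF_QA=23, EF_Packaging design=18, EF_Marketing collateral=29, EF_Sales training=32) = 32; EF_Distribution setup = 32+4 = 36
Expected project duration μ = 36 hours. Critical path: User testing → Supplier sourcing → Sales training → Distribution setup.

Variance along critical path = 1.000 + 1.778 + 4.000 + 1.000 = 7.778; σ = √7.778 = 2.789 hours.
Z = (30 − 36) / 2.789 = -2.151
P(T ≤ 30) = Φ(-2.151) ≈ 0.016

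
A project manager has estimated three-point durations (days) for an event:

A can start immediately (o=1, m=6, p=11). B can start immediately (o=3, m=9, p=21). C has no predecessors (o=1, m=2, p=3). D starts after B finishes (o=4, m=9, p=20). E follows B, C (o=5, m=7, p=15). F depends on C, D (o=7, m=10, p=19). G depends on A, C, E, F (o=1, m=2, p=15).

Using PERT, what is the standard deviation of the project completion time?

te_A = (1 + 4·6 + 11)/6 = 36/6 = 6; σ²_A = ((11−1)/6)² = 2.778
te_B = (3 + 4·9 + 21)/6 = 60/6 = 10; σ²_B = ((21−3)/6)² = 9.000
te_C = (1 + 4·2 + 3)/6 = 12/6 = 2; σ²_C = ((3−1)/6)² = 0.111
te_D = (4 + 4·9 + 20)/6 = 60/6 = 10; σ²_D = ((20−4)/6)² = 7.111
te_E = (5 + 4·7 + 15)/6 = 48/6 = 8; σ²_E = ((15−5)/6)² = 2.778
te_F = (7 + 4·10 + 19)/6 = 66/6 = 11; σ²_F = ((19−7)/6)² = 4.000
te_G = (1 + 4·2 + 15)/6 = 24/6 = 4; σ²_G = ((15−1)/6)² = 5.444

Forward pass:
ES_A = 0; EF_A = 6
ES_B = 0; EF_B = 10
ES_C = 0; EF_C = 2
ES_D = 10; EF_D = 10+10 = 20
ES_E = max(EF_B=10, EF_C=2) = 10; EF_E = 10+8 = 18
ES_F = max(EF_C=2, EF_D=20) = 20; EF_F = 20+11 = 31
ES_G = max(EF_A=6, EF_C=2, EF_E=18, EF_F=31) = 31; EF_G = 31+4 = 35
Expected project duration μ = 35 days. Critical path: B → D → F → G.

Variance along critical path = 9.000 + 7.111 + 4.000 + 5.444 = 25.556
σ = √25.556 = 5.055 days

5.06 days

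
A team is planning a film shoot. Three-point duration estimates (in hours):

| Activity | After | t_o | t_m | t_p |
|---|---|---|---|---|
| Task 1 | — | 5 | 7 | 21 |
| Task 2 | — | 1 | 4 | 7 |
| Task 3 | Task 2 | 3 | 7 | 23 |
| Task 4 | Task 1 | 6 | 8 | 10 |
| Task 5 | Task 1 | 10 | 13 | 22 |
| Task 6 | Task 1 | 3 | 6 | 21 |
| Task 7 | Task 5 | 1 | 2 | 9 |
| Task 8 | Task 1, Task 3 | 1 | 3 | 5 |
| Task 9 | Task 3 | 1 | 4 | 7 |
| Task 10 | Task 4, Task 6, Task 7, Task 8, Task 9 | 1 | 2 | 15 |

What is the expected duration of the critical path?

te_Task 1 = (5 + 4·7 + 21)/6 = 54/6 = 9
te_Task 2 = (1 + 4·4 + 7)/6 = 24/6 = 4
te_Task 3 = (3 + 4·7 + 23)/6 = 54/6 = 9
te_Task 4 = (6 + 4·8 + 10)/6 = 48/6 = 8
te_Task 5 = (10 + 4·13 + 22)/6 = 84/6 = 14
te_Task 6 = (3 + 4·6 + 21)/6 = 48/6 = 8
te_Task 7 = (1 + 4·2 + 9)/6 = 18/6 = 3
te_Task 8 = (1 + 4·3 + 5)/6 = 18/6 = 3
te_Task 9 = (1 + 4·4 + 7)/6 = 24/6 = 4
te_Task 10 = (1 + 4·2 + 15)/6 = 24/6 = 4

Forward pass:
ES_Task 1 = 0; EF_Task 1 = 9
ES_Task 2 = 0; EF_Task 2 = 4
ES_Task 3 = 4; EF_Task 3 = 4+9 = 13
ES_Task 4 = 9; EF_Task 4 = 9+8 = 17
ES_Task 5 = 9; EF_Task 5 = 9+14 = 23
ES_Task 6 = 9; EF_Task 6 = 9+8 = 17
ES_Task 7 = 23; EF_Task 7 = 23+3 = 26
ES_Task 8 = max(EF_Task 1=9, EF_Task 3=13) = 13; EF_Task 8 = 13+3 = 16
ES_Task 9 = 13; EF_Task 9 = 13+4 = 17
ES_Task 10 = max(EF_Task 4=17, EF_Task 6=17, EF_Task 7=26, EF_Task 8=16, EF_Task 9=17) = 26; EF_Task 10 = 26+4 = 30
Expected project duration μ = 30 hours. Critical path: Task 1 → Task 5 → Task 7 → Task 10.

30 hours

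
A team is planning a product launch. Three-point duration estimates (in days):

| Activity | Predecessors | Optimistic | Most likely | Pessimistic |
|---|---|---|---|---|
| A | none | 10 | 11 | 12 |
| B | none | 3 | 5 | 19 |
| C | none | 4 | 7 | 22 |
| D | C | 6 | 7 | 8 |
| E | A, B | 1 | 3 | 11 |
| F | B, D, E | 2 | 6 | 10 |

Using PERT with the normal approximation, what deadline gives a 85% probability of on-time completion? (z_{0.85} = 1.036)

te_A = (10 + 4·11 + 12)/6 = 66/6 = 11; σ²_A = ((12−10)/6)² = 0.111
te_B = (3 + 4·5 + 19)/6 = 42/6 = 7; σ²_B = ((19−3)/6)² = 7.111
te_C = (4 + 4·7 + 22)/6 = 54/6 = 9; σ²_C = ((22−4)/6)² = 9.000
te_D = (6 + 4·7 + 8)/6 = 42/6 = 7; σ²_D = ((8−6)/6)² = 0.111
te_E = (1 + 4·3 + 11)/6 = 24/6 = 4; σ²_E = ((11−1)/6)² = 2.778
te_F = (2 + 4·6 + 10)/6 = 36/6 = 6; σ²_F = ((10−2)/6)² = 1.778

Forward pass:
ES_A = 0; EF_A = 11
ES_B = 0; EF_B = 7
ES_C = 0; EF_C = 9
ES_D = 9; EF_D = 9+7 = 16
ES_E = max(EF_A=11, EF_B=7) = 11; EF_E = 11+4 = 15
ES_F = max(EF_B=7, EF_D=16, EF_E=15) = 16; EF_F = 16+6 = 22
Expected project duration μ = 22 days. Critical path: C → D → F.

Variance along critical path = 9.000 + 0.111 + 1.778 = 10.889; σ = 3.300 days.
D = μ + z·σ = 22 + 1.036·3.300 = 25.4 days

25.4 days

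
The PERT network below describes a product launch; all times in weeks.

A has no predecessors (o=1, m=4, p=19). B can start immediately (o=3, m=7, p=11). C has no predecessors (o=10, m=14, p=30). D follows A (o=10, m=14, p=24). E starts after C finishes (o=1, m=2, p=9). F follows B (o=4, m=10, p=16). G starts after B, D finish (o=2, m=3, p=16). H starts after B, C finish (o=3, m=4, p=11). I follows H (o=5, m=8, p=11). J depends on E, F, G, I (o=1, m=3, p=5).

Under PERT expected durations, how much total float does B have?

te_A = (1 + 4·4 + 19)/6 = 36/6 = 6
te_B = (3 + 4·7 + 11)/6 = 42/6 = 7
te_C = (10 + 4·14 + 30)/6 = 96/6 = 16
te_D = (10 + 4·14 + 24)/6 = 90/6 = 15
te_E = (1 + 4·2 + 9)/6 = 18/6 = 3
te_F = (4 + 4·10 + 16)/6 = 60/6 = 10
te_G = (2 + 4·3 + 16)/6 = 30/6 = 5
te_H = (3 + 4·4 + 11)/6 = 30/6 = 5
te_I = (5 + 4·8 + 11)/6 = 48/6 = 8
te_J = (1 + 4·3 + 5)/6 = 18/6 = 3

Forward pass:
ES_A = 0; EF_A = 6
ES_B = 0; EF_B = 7
ES_C = 0; EF_C = 16
ES_D = 6; EF_D = 6+15 = 21
ES_E = 16; EF_E = 16+3 = 19
ES_F = 7; EF_F = 7+10 = 17
ES_G = max(EF_B=7, EF_D=21) = 21; EF_G = 21+5 = 26
ES_H = max(EF_B=7, EF_C=16) = 16; EF_H = 16+5 = 21
ES_I = 21; EF_I = 21+8 = 29
ES_J = max(EF_E=19, EF_F=17, EF_G=26, EF_I=29) = 29; EF_J = 29+3 = 32
Expected project duration μ = 32 weeks. Critical path: C → H → I → J.

Backward pass:
LF_J = 32; LS_J = 32−3 = 29
LF_I = LS_J = 29; LS_I = 29−8 = 21
LF_H = LS_I = 21; LS_H = 21−5 = 16
LF_G = LS_J = 29; LS_G = 29−5 = 24
LF_F = LS_J = 29; LS_F = 29−10 = 19
LF_E = LS_J = 29; LS_E = 29−3 = 26
LF_D = LS_G = 24; LS_D = 24−15 = 9
LF_C = min(LS_E=26, LS_H=16) = 16; LS_C = 16−16 = 0
LF_B = min(LS_F=19, LS_G=24, LS_H=16) = 16; LS_B = 16−7 = 9
LF_A = LS_D = 9; LS_A = 9−6 = 3
Slack_B = LS_B − ES_B = 9 − 0 = 9

9 weeks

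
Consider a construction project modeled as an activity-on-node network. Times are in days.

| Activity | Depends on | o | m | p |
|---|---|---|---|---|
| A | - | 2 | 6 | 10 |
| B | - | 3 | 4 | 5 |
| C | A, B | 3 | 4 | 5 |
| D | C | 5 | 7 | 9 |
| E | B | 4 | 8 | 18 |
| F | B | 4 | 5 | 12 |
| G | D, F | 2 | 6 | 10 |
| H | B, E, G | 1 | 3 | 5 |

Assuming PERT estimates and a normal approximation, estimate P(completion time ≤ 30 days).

0.970

te_A = (2 + 4·6 + 10)/6 = 36/6 = 6; σ²_A = ((10−2)/6)² = 1.778
te_B = (3 + 4·4 + 5)/6 = 24/6 = 4; σ²_B = ((5−3)/6)² = 0.111
te_C = (3 + 4·4 + 5)/6 = 24/6 = 4; σ²_C = ((5−3)/6)² = 0.111
te_D = (5 + 4·7 + 9)/6 = 42/6 = 7; σ²_D = ((9−5)/6)² = 0.444
te_E = (4 + 4·8 + 18)/6 = 54/6 = 9; σ²_E = ((18−4)/6)² = 5.444
te_F = (4 + 4·5 + 12)/6 = 36/6 = 6; σ²_F = ((12−4)/6)² = 1.778
te_G = (2 + 4·6 + 10)/6 = 36/6 = 6; σ²_G = ((10−2)/6)² = 1.778
te_H = (1 + 4·3 + 5)/6 = 18/6 = 3; σ²_H = ((5−1)/6)² = 0.444

Forward pass:
ES_A = 0; EF_A = 6
ES_B = 0; EF_B = 4
ES_C = max(EF_A=6, EF_B=4) = 6; EF_C = 6+4 = 10
ES_D = 10; EF_D = 10+7 = 17
ES_E = 4; EF_E = 4+9 = 13
ES_F = 4; EF_F = 4+6 = 10
ES_G = max(EF_D=17, EF_F=10) = 17; EF_G = 17+6 = 23
ES_H = max(EF_B=4, EF_E=13, EF_G=23) = 23; EF_H = 23+3 = 26
Expected project duration μ = 26 days. Critical path: A → C → D → G → H.

Variance along critical path = 1.778 + 0.111 + 0.444 + 1.778 + 0.444 = 4.556; σ = √4.556 = 2.134 days.
Z = (30 − 26) / 2.134 = 1.874
P(T ≤ 30) = Φ(1.874) ≈ 0.970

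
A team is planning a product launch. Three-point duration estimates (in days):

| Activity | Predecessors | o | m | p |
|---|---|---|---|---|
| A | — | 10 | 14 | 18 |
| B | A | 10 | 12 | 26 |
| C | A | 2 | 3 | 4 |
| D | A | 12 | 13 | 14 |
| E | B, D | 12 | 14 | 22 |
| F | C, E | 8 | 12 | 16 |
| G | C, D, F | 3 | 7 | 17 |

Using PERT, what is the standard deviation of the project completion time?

te_A = (10 + 4·14 + 18)/6 = 84/6 = 14; σ²_A = ((18−10)/6)² = 1.778
te_B = (10 + 4·12 + 26)/6 = 84/6 = 14; σ²_B = ((26−10)/6)² = 7.111
te_C = (2 + 4·3 + 4)/6 = 18/6 = 3; σ²_C = ((4−2)/6)² = 0.111
te_D = (12 + 4·13 + 14)/6 = 78/6 = 13; σ²_D = ((14−12)/6)² = 0.111
te_E = (12 + 4·14 + 22)/6 = 90/6 = 15; σ²_E = ((22−12)/6)² = 2.778
te_F = (8 + 4·12 + 16)/6 = 72/6 = 12; σ²_F = ((16−8)/6)² = 1.778
te_G = (3 + 4·7 + 17)/6 = 48/6 = 8; σ²_G = ((17−3)/6)² = 5.444

Forward pass:
ES_A = 0; EF_A = 14
ES_B = 14; EF_B = 14+14 = 28
ES_C = 14; EF_C = 14+3 = 17
ES_D = 14; EF_D = 14+13 = 27
ES_E = max(EF_B=28, EF_D=27) = 28; EF_E = 28+15 = 43
ES_F = max(EF_C=17, EF_E=43) = 43; EF_F = 43+12 = 55
ES_G = max(EF_C=17, EF_D=27, EF_F=55) = 55; EF_G = 55+8 = 63
Expected project duration μ = 63 days. Critical path: A → B → E → F → G.

Variance along critical path = 1.778 + 7.111 + 2.778 + 1.778 + 5.444 = 18.889
σ = √18.889 = 4.346 days

4.35 days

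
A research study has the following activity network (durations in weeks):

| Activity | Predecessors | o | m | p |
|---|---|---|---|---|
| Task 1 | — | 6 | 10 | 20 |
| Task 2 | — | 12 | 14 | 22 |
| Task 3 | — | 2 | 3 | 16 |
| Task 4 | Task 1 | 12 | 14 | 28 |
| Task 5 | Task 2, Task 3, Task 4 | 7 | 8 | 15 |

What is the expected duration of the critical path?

te_Task 1 = (6 + 4·10 + 20)/6 = 66/6 = 11
te_Task 2 = (12 + 4·14 + 22)/6 = 90/6 = 15
te_Task 3 = (2 + 4·3 + 16)/6 = 30/6 = 5
te_Task 4 = (12 + 4·14 + 28)/6 = 96/6 = 16
te_Task 5 = (7 + 4·8 + 15)/6 = 54/6 = 9

Forward pass:
ES_Task 1 = 0; EF_Task 1 = 11
ES_Task 2 = 0; EF_Task 2 = 15
ES_Task 3 = 0; EF_Task 3 = 5
ES_Task 4 = 11; EF_Task 4 = 11+16 = 27
ES_Task 5 = max(EF_Task 2=15, EF_Task 3=5, EF_Task 4=27) = 27; EF_Task 5 = 27+9 = 36
Expected project duration μ = 36 weeks. Critical path: Task 1 → Task 4 → Task 5.

36 weeks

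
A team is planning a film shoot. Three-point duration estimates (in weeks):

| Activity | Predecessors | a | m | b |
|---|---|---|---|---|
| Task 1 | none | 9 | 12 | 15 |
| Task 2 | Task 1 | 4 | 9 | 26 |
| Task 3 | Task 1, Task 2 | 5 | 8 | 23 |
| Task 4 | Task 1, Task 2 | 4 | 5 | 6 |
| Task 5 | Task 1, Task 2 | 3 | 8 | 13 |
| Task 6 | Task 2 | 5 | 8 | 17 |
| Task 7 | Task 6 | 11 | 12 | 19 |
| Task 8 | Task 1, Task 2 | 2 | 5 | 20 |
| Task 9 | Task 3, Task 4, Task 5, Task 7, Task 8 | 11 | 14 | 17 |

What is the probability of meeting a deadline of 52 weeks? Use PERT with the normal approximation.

te_Task 1 = (9 + 4·12 + 15)/6 = 72/6 = 12; σ²_Task 1 = ((15−9)/6)² = 1.000
te_Task 2 = (4 + 4·9 + 26)/6 = 66/6 = 11; σ²_Task 2 = ((26−4)/6)² = 13.444
te_Task 3 = (5 + 4·8 + 23)/6 = 60/6 = 10; σ²_Task 3 = ((23−5)/6)² = 9.000
te_Task 4 = (4 + 4·5 + 6)/6 = 30/6 = 5; σ²_Task 4 = ((6−4)/6)² = 0.111
te_Task 5 = (3 + 4·8 + 13)/6 = 48/6 = 8; σ²_Task 5 = ((13−3)/6)² = 2.778
te_Task 6 = (5 + 4·8 + 17)/6 = 54/6 = 9; σ²_Task 6 = ((17−5)/6)² = 4.000
te_Task 7 = (11 + 4·12 + 19)/6 = 78/6 = 13; σ²_Task 7 = ((19−11)/6)² = 1.778
te_Task 8 = (2 + 4·5 + 20)/6 = 42/6 = 7; σ²_Task 8 = ((20−2)/6)² = 9.000
te_Task 9 = (11 + 4·14 + 17)/6 = 84/6 = 14; σ²_Task 9 = ((17−11)/6)² = 1.000

Forward pass:
ES_Task 1 = 0; EF_Task 1 = 12
ES_Task 2 = 12; EF_Task 2 = 12+11 = 23
ES_Task 3 = max(EF_Task 1=12, EF_Task 2=23) = 23; EF_Task 3 = 23+10 = 33
ES_Task 4 = max(EF_Task 1=12, EF_Task 2=23) = 23; EF_Task 4 = 23+5 = 28
ES_Task 5 = max(EF_Task 1=12, EF_Task 2=23) = 23; EF_Task 5 = 23+8 = 31
ES_Task 6 = 23; EF_Task 6 = 23+9 = 32
ES_Task 7 = 32; EF_Task 7 = 32+13 = 45
ES_Task 8 = max(EF_Task 1=12, EF_Task 2=23) = 23; EF_Task 8 = 23+7 = 30
ES_Task 9 = max(EF_Task 3=33, EF_Task 4=28, EF_Task 5=31, EF_Task 7=45, EF_Task 8=30) = 45; EF_Task 9 = 45+14 = 59
Expected project duration μ = 59 weeks. Critical path: Task 1 → Task 2 → Task 6 → Task 7 → Task 9.

Variance along critical path = 1.000 + 13.444 + 4.000 + 1.778 + 1.000 = 21.222; σ = √21.222 = 4.607 weeks.
Z = (52 − 59) / 4.607 = -1.520
P(T ≤ 52) = Φ(-1.520) ≈ 0.064

0.064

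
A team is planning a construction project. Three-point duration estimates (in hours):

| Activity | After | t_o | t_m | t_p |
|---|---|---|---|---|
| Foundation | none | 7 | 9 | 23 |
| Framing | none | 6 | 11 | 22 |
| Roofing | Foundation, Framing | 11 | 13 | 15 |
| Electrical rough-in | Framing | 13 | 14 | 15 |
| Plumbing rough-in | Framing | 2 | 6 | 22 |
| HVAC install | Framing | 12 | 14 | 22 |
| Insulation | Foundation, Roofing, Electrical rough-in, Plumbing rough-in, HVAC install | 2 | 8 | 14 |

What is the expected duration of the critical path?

te_Foundation = (7 + 4·9 + 23)/6 = 66/6 = 11
te_Framing = (6 + 4·11 + 22)/6 = 72/6 = 12
te_Roofing = (11 + 4·13 + 15)/6 = 78/6 = 13
te_Electrical rough-in = (13 + 4·14 + 15)/6 = 84/6 = 14
te_Plumbing rough-in = (2 + 4·6 + 22)/6 = 48/6 = 8
te_HVAC install = (12 + 4·14 + 22)/6 = 90/6 = 15
te_Insulation = (2 + 4·8 + 14)/6 = 48/6 = 8

Forward pass:
ES_Foundation = 0; EF_Foundation = 11
ES_Framing = 0; EF_Framing = 12
ES_Roofing = max(EF_Foundation=11, EF_Framing=12) = 12; EF_Roofing = 12+13 = 25
ES_Electrical rough-in = 12; EF_Electrical rough-in = 12+14 = 26
ES_Plumbing rough-in = 12; EF_Plumbing rough-in = 12+8 = 20
ES_HVAC install = 12; EF_HVAC install = 12+15 = 27
ES_Insulation = max(EF_Foundation=11, EF_Roofing=25, EF_Electrical rough-in=26, EF_Plumbing rough-in=20, EF_HVAC install=27) = 27; EF_Insulation = 27+8 = 35
Expected project duration μ = 35 hours. Critical path: Framing → HVAC install → Insulation.

35 hours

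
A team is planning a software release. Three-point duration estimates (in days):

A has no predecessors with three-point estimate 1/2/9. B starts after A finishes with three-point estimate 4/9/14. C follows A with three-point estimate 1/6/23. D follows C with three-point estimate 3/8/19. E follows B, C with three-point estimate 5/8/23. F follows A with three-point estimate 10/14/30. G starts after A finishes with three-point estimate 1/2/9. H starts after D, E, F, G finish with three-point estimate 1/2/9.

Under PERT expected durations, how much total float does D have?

2 days

te_A = (1 + 4·2 + 9)/6 = 18/6 = 3
te_B = (4 + 4·9 + 14)/6 = 54/6 = 9
te_C = (1 + 4·6 + 23)/6 = 48/6 = 8
te_D = (3 + 4·8 + 19)/6 = 54/6 = 9
te_E = (5 + 4·8 + 23)/6 = 60/6 = 10
te_F = (10 + 4·14 + 30)/6 = 96/6 = 16
te_G = (1 + 4·2 + 9)/6 = 18/6 = 3
te_H = (1 + 4·2 + 9)/6 = 18/6 = 3

Forward pass:
ES_A = 0; EF_A = 3
ES_B = 3; EF_B = 3+9 = 12
ES_C = 3; EF_C = 3+8 = 11
ES_D = 11; EF_D = 11+9 = 20
ES_E = max(EF_B=12, EF_C=11) = 12; EF_E = 12+10 = 22
ES_F = 3; EF_F = 3+16 = 19
ES_G = 3; EF_G = 3+3 = 6
ES_H = max(EF_D=20, EF_E=22, EF_F=19, EF_G=6) = 22; EF_H = 22+3 = 25
Expected project duration μ = 25 days. Critical path: A → B → E → H.

Backward pass:
LF_H = 25; LS_H = 25−3 = 22
LF_G = LS_H = 22; LS_G = 22−3 = 19
LF_F = LS_H = 22; LS_F = 22−16 = 6
LF_E = LS_H = 22; LS_E = 22−10 = 12
LF_D = LS_H = 22; LS_D = 22−9 = 13
LF_C = min(LS_D=13, LS_E=12) = 12; LS_C = 12−8 = 4
LF_B = LS_E = 12; LS_B = 12−9 = 3
LF_A = min(LS_B=3, LS_C=4, LS_F=6, LS_G=19) = 3; LS_A = 3−3 = 0
Slack_D = LS_D − ES_D = 13 − 11 = 2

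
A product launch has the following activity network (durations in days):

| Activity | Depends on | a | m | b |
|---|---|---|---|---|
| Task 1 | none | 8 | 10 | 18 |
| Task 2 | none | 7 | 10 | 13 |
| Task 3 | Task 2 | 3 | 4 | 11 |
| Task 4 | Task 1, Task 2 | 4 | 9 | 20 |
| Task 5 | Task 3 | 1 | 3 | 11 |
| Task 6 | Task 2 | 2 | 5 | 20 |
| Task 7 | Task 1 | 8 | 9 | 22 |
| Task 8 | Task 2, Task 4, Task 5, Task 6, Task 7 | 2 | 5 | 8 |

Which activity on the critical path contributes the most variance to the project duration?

te_Task 1 = (8 + 4·10 + 18)/6 = 66/6 = 11; σ²_Task 1 = ((18−8)/6)² = 2.778
te_Task 2 = (7 + 4·10 + 13)/6 = 60/6 = 10; σ²_Task 2 = ((13−7)/6)² = 1.000
te_Task 3 = (3 + 4·4 + 11)/6 = 30/6 = 5; σ²_Task 3 = ((11−3)/6)² = 1.778
te_Task 4 = (4 + 4·9 + 20)/6 = 60/6 = 10; σ²_Task 4 = ((20−4)/6)² = 7.111
te_Task 5 = (1 + 4·3 + 11)/6 = 24/6 = 4; σ²_Task 5 = ((11−1)/6)² = 2.778
te_Task 6 = (2 + 4·5 + 20)/6 = 42/6 = 7; σ²_Task 6 = ((20−2)/6)² = 9.000
te_Task 7 = (8 + 4·9 + 22)/6 = 66/6 = 11; σ²_Task 7 = ((22−8)/6)² = 5.444
te_Task 8 = (2 + 4·5 + 8)/6 = 30/6 = 5; σ²_Task 8 = ((8−2)/6)² = 1.000

Forward pass:
ES_Task 1 = 0; EF_Task 1 = 11
ES_Task 2 = 0; EF_Task 2 = 10
ES_Task 3 = 10; EF_Task 3 = 10+5 = 15
ES_Task 4 = max(EF_Task 1=11, EF_Task 2=10) = 11; EF_Task 4 = 11+10 = 21
ES_Task 5 = 15; EF_Task 5 = 15+4 = 19
ES_Task 6 = 10; EF_Task 6 = 10+7 = 17
ES_Task 7 = 11; EF_Task 7 = 11+11 = 22
ES_Task 8 = max(EF_Task 2=10, EF_Task 4=21, EF_Task 5=19, EF_Task 6=17, EF_Task 7=22) = 22; EF_Task 8 = 22+5 = 27
Expected project duration μ = 27 days. Critical path: Task 1 → Task 7 → Task 8.

Variances on critical path: σ²_Task 1=2.778, σ²_Task 7=5.444, σ²_Task 8=1.000.
Largest is σ²_Task 7 = 5.444.

Task 7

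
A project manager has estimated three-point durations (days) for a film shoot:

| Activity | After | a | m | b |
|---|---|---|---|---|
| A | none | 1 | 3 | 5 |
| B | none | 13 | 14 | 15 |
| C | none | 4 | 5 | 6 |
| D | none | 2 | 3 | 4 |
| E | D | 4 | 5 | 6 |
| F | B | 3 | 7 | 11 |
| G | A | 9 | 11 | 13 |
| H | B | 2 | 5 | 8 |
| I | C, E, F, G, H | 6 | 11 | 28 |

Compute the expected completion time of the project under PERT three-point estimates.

te_A = (1 + 4·3 + 5)/6 = 18/6 = 3
te_B = (13 + 4·14 + 15)/6 = 84/6 = 14
te_C = (4 + 4·5 + 6)/6 = 30/6 = 5
te_D = (2 + 4·3 + 4)/6 = 18/6 = 3
te_E = (4 + 4·5 + 6)/6 = 30/6 = 5
te_F = (3 + 4·7 + 11)/6 = 42/6 = 7
te_G = (9 + 4·11 + 13)/6 = 66/6 = 11
te_H = (2 + 4·5 + 8)/6 = 30/6 = 5
te_I = (6 + 4·11 + 28)/6 = 78/6 = 13

Forward pass:
ES_A = 0; EF_A = 3
ES_B = 0; EF_B = 14
ES_C = 0; EF_C = 5
ES_D = 0; EF_D = 3
ES_E = 3; EF_E = 3+5 = 8
ES_F = 14; EF_F = 14+7 = 21
ES_G = 3; EF_G = 3+11 = 14
ES_H = 14; EF_H = 14+5 = 19
ES_I = max(EF_C=5, EF_E=8, EF_F=21, EF_G=14, EF_H=19) = 21; EF_I = 21+13 = 34
Expected project duration μ = 34 days. Critical path: B → F → I.

34 days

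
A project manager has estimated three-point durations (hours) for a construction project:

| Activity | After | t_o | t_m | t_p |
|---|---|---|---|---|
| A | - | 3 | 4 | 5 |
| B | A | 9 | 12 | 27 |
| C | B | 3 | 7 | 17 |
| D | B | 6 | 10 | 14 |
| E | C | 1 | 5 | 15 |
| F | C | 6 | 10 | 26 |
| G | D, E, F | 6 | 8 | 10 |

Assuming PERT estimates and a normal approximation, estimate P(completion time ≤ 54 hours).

te_A = (3 + 4·4 + 5)/6 = 24/6 = 4; σ²_A = ((5−3)/6)² = 0.111
te_B = (9 + 4·12 + 27)/6 = 84/6 = 14; σ²_B = ((27−9)/6)² = 9.000
te_C = (3 + 4·7 + 17)/6 = 48/6 = 8; σ²_C = ((17−3)/6)² = 5.444
te_D = (6 + 4·10 + 14)/6 = 60/6 = 10; σ²_D = ((14−6)/6)² = 1.778
te_E = (1 + 4·5 + 15)/6 = 36/6 = 6; σ²_E = ((15−1)/6)² = 5.444
te_F = (6 + 4·10 + 26)/6 = 72/6 = 12; σ²_F = ((26−6)/6)² = 11.111
te_G = (6 + 4·8 + 10)/6 = 48/6 = 8; σ²_G = ((10−6)/6)² = 0.444

Forward pass:
ES_A = 0; EF_A = 4
ES_B = 4; EF_B = 4+14 = 18
ES_C = 18; EF_C = 18+8 = 26
ES_D = 18; EF_D = 18+10 = 28
ES_E = 26; EF_E = 26+6 = 32
ES_F = 26; EF_F = 26+12 = 38
ES_G = max(EF_D=28, EF_E=32, EF_F=38) = 38; EF_G = 38+8 = 46
Expected project duration μ = 46 hours. Critical path: A → B → C → F → G.

Variance along critical path = 0.111 + 9.000 + 5.444 + 11.111 + 0.444 = 26.111; σ = √26.111 = 5.110 hours.
Z = (54 − 46) / 5.110 = 1.566
P(T ≤ 54) = Φ(1.566) ≈ 0.941

0.941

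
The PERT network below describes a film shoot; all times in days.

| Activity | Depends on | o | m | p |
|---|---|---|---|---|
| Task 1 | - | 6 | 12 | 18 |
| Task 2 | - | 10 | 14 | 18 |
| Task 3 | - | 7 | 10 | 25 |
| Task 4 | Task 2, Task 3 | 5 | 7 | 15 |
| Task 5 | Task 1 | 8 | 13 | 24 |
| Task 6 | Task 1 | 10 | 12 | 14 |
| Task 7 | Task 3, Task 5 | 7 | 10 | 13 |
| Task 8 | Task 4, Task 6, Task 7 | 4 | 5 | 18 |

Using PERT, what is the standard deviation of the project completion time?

4.19 days

te_Task 1 = (6 + 4·12 + 18)/6 = 72/6 = 12; σ²_Task 1 = ((18−6)/6)² = 4.000
te_Task 2 = (10 + 4·14 + 18)/6 = 84/6 = 14; σ²_Task 2 = ((18−10)/6)² = 1.778
te_Task 3 = (7 + 4·10 + 25)/6 = 72/6 = 12; σ²_Task 3 = ((25−7)/6)² = 9.000
te_Task 4 = (5 + 4·7 + 15)/6 = 48/6 = 8; σ²_Task 4 = ((15−5)/6)² = 2.778
te_Task 5 = (8 + 4·13 + 24)/6 = 84/6 = 14; σ²_Task 5 = ((24−8)/6)² = 7.111
te_Task 6 = (10 + 4·12 + 14)/6 = 72/6 = 12; σ²_Task 6 = ((14−10)/6)² = 0.444
te_Task 7 = (7 + 4·10 + 13)/6 = 60/6 = 10; σ²_Task 7 = ((13−7)/6)² = 1.000
te_Task 8 = (4 + 4·5 + 18)/6 = 42/6 = 7; σ²_Task 8 = ((18−4)/6)² = 5.444

Forward pass:
ES_Task 1 = 0; EF_Task 1 = 12
ES_Task 2 = 0; EF_Task 2 = 14
ES_Task 3 = 0; EF_Task 3 = 12
ES_Task 4 = max(EF_Task 2=14, EF_Task 3=12) = 14; EF_Task 4 = 14+8 = 22
ES_Task 5 = 12; EF_Task 5 = 12+14 = 26
ES_Task 6 = 12; EF_Task 6 = 12+12 = 24
ES_Task 7 = max(EF_Task 3=12, EF_Task 5=26) = 26; EF_Task 7 = 26+10 = 36
ES_Task 8 = max(EF_Task 4=22, EF_Task 6=24, EF_Task 7=36) = 36; EF_Task 8 = 36+7 = 43
Expected project duration μ = 43 days. Critical path: Task 1 → Task 5 → Task 7 → Task 8.

Variance along critical path = 4.000 + 7.111 + 1.000 + 5.444 = 17.556
σ = √17.556 = 4.190 days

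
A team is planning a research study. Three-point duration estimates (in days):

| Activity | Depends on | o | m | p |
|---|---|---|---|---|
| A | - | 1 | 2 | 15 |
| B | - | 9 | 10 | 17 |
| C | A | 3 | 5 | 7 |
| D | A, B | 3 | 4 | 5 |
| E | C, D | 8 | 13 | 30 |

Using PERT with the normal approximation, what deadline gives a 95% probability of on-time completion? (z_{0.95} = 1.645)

36.4 days

te_A = (1 + 4·2 + 15)/6 = 24/6 = 4; σ²_A = ((15−1)/6)² = 5.444
te_B = (9 + 4·10 + 17)/6 = 66/6 = 11; σ²_B = ((17−9)/6)² = 1.778
te_C = (3 + 4·5 + 7)/6 = 30/6 = 5; σ²_C = ((7−3)/6)² = 0.444
te_D = (3 + 4·4 + 5)/6 = 24/6 = 4; σ²_D = ((5−3)/6)² = 0.111
te_E = (8 + 4·13 + 30)/6 = 90/6 = 15; σ²_E = ((30−8)/6)² = 13.444

Forward pass:
ES_A = 0; EF_A = 4
ES_B = 0; EF_B = 11
ES_C = 4; EF_C = 4+5 = 9
ES_D = max(EF_A=4, EF_B=11) = 11; EF_D = 11+4 = 15
ES_E = max(EF_C=9, EF_D=15) = 15; EF_E = 15+15 = 30
Expected project duration μ = 30 days. Critical path: B → D → E.

Variance along critical path = 1.778 + 0.111 + 13.444 = 15.333; σ = 3.916 days.
D = μ + z·σ = 30 + 1.645·3.916 = 36.4 days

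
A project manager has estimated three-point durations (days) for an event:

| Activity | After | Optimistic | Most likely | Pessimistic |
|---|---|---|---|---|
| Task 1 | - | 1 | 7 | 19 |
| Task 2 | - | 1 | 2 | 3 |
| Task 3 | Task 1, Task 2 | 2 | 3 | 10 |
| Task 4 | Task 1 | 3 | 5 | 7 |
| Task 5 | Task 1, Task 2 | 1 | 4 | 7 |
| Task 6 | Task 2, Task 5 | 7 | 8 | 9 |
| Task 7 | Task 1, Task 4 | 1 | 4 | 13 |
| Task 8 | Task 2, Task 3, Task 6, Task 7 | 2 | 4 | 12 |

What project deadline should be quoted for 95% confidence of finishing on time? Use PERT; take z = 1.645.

te_Task 1 = (1 + 4·7 + 19)/6 = 48/6 = 8; σ²_Task 1 = ((19−1)/6)² = 9.000
te_Task 2 = (1 + 4·2 + 3)/6 = 12/6 = 2; σ²_Task 2 = ((3−1)/6)² = 0.111
te_Task 3 = (2 + 4·3 + 10)/6 = 24/6 = 4; σ²_Task 3 = ((10−2)/6)² = 1.778
te_Task 4 = (3 + 4·5 + 7)/6 = 30/6 = 5; σ²_Task 4 = ((7−3)/6)² = 0.444
te_Task 5 = (1 + 4·4 + 7)/6 = 24/6 = 4; σ²_Task 5 = ((7−1)/6)² = 1.000
te_Task 6 = (7 + 4·8 + 9)/6 = 48/6 = 8; σ²_Task 6 = ((9−7)/6)² = 0.111
te_Task 7 = (1 + 4·4 + 13)/6 = 30/6 = 5; σ²_Task 7 = ((13−1)/6)² = 4.000
te_Task 8 = (2 + 4·4 + 12)/6 = 30/6 = 5; σ²_Task 8 = ((12−2)/6)² = 2.778

Forward pass:
ES_Task 1 = 0; EF_Task 1 = 8
ES_Task 2 = 0; EF_Task 2 = 2
ES_Task 3 = max(EF_Task 1=8, EF_Task 2=2) = 8; EF_Task 3 = 8+4 = 12
ES_Task 4 = 8; EF_Task 4 = 8+5 = 13
ES_Task 5 = max(EF_Task 1=8, EF_Task 2=2) = 8; EF_Task 5 = 8+4 = 12
ES_Task 6 = max(EF_Task 2=2, EF_Task 5=12) = 12; EF_Task 6 = 12+8 = 20
ES_Task 7 = max(EF_Task 1=8, EF_Task 4=13) = 13; EF_Task 7 = 13+5 = 18
ES_Task 8 = max(EF_Task 2=2, EF_Task 3=12, EF_Task 6=20, EF_Task 7=18) = 20; EF_Task 8 = 20+5 = 25
Expected project duration μ = 25 days. Critical path: Task 1 → Task 5 → Task 6 → Task 8.

Variance along critical path = 9.000 + 1.000 + 0.111 + 2.778 = 12.889; σ = 3.590 days.
D = μ + z·σ = 25 + 1.645·3.590 = 30.9 days

30.9 days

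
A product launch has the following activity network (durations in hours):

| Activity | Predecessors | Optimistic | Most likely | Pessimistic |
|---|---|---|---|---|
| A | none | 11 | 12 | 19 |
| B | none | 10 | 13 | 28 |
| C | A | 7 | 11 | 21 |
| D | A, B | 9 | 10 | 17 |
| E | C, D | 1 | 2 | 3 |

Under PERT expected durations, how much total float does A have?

1 hours

te_A = (11 + 4·12 + 19)/6 = 78/6 = 13
te_B = (10 + 4·13 + 28)/6 = 90/6 = 15
te_C = (7 + 4·11 + 21)/6 = 72/6 = 12
te_D = (9 + 4·10 + 17)/6 = 66/6 = 11
te_E = (1 + 4·2 + 3)/6 = 12/6 = 2

Forward pass:
ES_A = 0; EF_A = 13
ES_B = 0; EF_B = 15
ES_C = 13; EF_C = 13+12 = 25
ES_D = max(EF_A=13, EF_B=15) = 15; EF_D = 15+11 = 26
ES_E = max(EF_C=25, EF_D=26) = 26; EF_E = 26+2 = 28
Expected project duration μ = 28 hours. Critical path: B → D → E.

Backward pass:
LF_E = 28; LS_E = 28−2 = 26
LF_D = LS_E = 26; LS_D = 26−11 = 15
LF_C = LS_E = 26; LS_C = 26−12 = 14
LF_B = LS_D = 15; LS_B = 15−15 = 0
LF_A = min(LS_C=14, LS_D=15) = 14; LS_A = 14−13 = 1
Slack_A = LS_A − ES_A = 1 − 0 = 1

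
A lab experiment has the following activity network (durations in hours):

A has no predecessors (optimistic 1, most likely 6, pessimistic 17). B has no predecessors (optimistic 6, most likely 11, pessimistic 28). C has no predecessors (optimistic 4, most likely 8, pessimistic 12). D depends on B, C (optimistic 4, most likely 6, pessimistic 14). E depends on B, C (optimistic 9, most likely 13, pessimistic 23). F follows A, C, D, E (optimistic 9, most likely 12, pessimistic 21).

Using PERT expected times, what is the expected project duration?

40 hours

te_A = (1 + 4·6 + 17)/6 = 42/6 = 7
te_B = (6 + 4·11 + 28)/6 = 78/6 = 13
te_C = (4 + 4·8 + 12)/6 = 48/6 = 8
te_D = (4 + 4·6 + 14)/6 = 42/6 = 7
te_E = (9 + 4·13 + 23)/6 = 84/6 = 14
te_F = (9 + 4·12 + 21)/6 = 78/6 = 13

Forward pass:
ES_A = 0; EF_A = 7
ES_B = 0; EF_B = 13
ES_C = 0; EF_C = 8
ES_D = max(EF_B=13, EF_C=8) = 13; EF_D = 13+7 = 20
ES_E = max(EF_B=13, EF_C=8) = 13; EF_E = 13+14 = 27
ES_F = max(EF_A=7, EF_C=8, EF_D=20, EF_E=27) = 27; EF_F = 27+13 = 40
Expected project duration μ = 40 hours. Critical path: B → E → F.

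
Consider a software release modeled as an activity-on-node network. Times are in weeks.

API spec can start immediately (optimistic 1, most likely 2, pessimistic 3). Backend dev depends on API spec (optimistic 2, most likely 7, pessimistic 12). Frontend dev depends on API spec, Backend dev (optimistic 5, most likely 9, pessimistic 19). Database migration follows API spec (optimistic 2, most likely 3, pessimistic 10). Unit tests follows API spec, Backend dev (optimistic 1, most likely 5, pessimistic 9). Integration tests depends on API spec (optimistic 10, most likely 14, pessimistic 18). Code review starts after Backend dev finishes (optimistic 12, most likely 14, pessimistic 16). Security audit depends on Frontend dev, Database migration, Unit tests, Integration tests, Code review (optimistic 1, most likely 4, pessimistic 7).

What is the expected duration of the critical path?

te_API spec = (1 + 4·2 + 3)/6 = 12/6 = 2
te_Backend dev = (2 + 4·7 + 12)/6 = 42/6 = 7
te_Frontend dev = (5 + 4·9 + 19)/6 = 60/6 = 10
te_Database migration = (2 + 4·3 + 10)/6 = 24/6 = 4
te_Unit tests = (1 + 4·5 + 9)/6 = 30/6 = 5
te_Integration tests = (10 + 4·14 + 18)/6 = 84/6 = 14
te_Code review = (12 + 4·14 + 16)/6 = 84/6 = 14
te_Security audit = (1 + 4·4 + 7)/6 = 24/6 = 4

Forward pass:
ES_API spec = 0; EF_API spec = 2
ES_Backend dev = 2; EF_Backend dev = 2+7 = 9
ES_Frontend dev = max(EF_API spec=2, EF_Backend dev=9) = 9; EF_Frontend dev = 9+10 = 19
ES_Database migration = 2; EF_Database migration = 2+4 = 6
ES_Unit tests = max(EF_API spec=2, EF_Backend dev=9) = 9; EF_Unit tests = 9+5 = 14
ES_Integration tests = 2; EF_Integration tests = 2+14 = 16
ES_Code review = 9; EF_Code review = 9+14 = 23
ES_Security audit = max(EF_Frontend dev=19, EF_Database migration=6, EF_Unit tests=14, EF_Integration tests=16, EF_Code review=23) = 23; EF_Security audit = 23+4 = 27
Expected project duration μ = 27 weeks. Critical path: API spec → Backend dev → Code review → Security audit.

27 weeks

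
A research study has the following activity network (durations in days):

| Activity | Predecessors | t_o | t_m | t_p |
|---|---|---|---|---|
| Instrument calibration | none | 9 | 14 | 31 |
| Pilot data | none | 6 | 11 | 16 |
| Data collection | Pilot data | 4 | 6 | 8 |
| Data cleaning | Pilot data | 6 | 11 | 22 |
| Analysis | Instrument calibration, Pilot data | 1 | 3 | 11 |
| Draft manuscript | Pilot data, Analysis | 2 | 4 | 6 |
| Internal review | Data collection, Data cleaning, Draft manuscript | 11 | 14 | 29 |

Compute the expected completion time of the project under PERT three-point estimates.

te_Instrument calibration = (9 + 4·14 + 31)/6 = 96/6 = 16
te_Pilot data = (6 + 4·11 + 16)/6 = 66/6 = 11
te_Data collection = (4 + 4·6 + 8)/6 = 36/6 = 6
te_Data cleaning = (6 + 4·11 + 22)/6 = 72/6 = 12
te_Analysis = (1 + 4·3 + 11)/6 = 24/6 = 4
te_Draft manuscript = (2 + 4·4 + 6)/6 = 24/6 = 4
te_Internal review = (11 + 4·14 + 29)/6 = 96/6 = 16

Forward pass:
ES_Instrument calibration = 0; EF_Instrument calibration = 16
ES_Pilot data = 0; EF_Pilot data = 11
ES_Data collection = 11; EF_Data collection = 11+6 = 17
ES_Data cleaning = 11; EF_Data cleaning = 11+12 = 23
ES_Analysis = max(EF_Instrument calibration=16, EF_Pilot data=11) = 16; EF_Analysis = 16+4 = 20
ES_Draft manuscript = max(EF_Pilot data=11, EF_Analysis=20) = 20; EF_Draft manuscript = 20+4 = 24
ES_Internal review = max(EF_Data collection=17, EF_Data cleaning=23, EF_Draft manuscript=24) = 24; EF_Internal review = 24+16 = 40
Expected project duration μ = 40 days. Critical path: Instrument calibration → Analysis → Draft manuscript → Internal review.

40 days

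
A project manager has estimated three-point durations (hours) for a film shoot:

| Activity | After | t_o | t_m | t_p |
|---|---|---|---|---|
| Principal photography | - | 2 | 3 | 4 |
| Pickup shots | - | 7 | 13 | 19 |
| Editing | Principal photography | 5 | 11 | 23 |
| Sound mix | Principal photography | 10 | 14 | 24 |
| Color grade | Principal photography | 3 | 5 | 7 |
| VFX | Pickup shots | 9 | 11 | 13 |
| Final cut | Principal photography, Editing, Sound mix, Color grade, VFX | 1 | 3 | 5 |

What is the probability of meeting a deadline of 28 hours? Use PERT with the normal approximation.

0.674

te_Principal photography = (2 + 4·3 + 4)/6 = 18/6 = 3; σ²_Principal photography = ((4−2)/6)² = 0.111
te_Pickup shots = (7 + 4·13 + 19)/6 = 78/6 = 13; σ²_Pickup shots = ((19−7)/6)² = 4.000
te_Editing = (5 + 4·11 + 23)/6 = 72/6 = 12; σ²_Editing = ((23−5)/6)² = 9.000
te_Sound mix = (10 + 4·14 + 24)/6 = 90/6 = 15; σ²_Sound mix = ((24−10)/6)² = 5.444
te_Color grade = (3 + 4·5 + 7)/6 = 30/6 = 5; σ²_Color grade = ((7−3)/6)² = 0.444
te_VFX = (9 + 4·11 + 13)/6 = 66/6 = 11; σ²_VFX = ((13−9)/6)² = 0.444
te_Final cut = (1 + 4·3 + 5)/6 = 18/6 = 3; σ²_Final cut = ((5−1)/6)² = 0.444

Forward pass:
ES_Principal photography = 0; EF_Principal photography = 3
ES_Pickup shots = 0; EF_Pickup shots = 13
ES_Editing = 3; EF_Editing = 3+12 = 15
ES_Sound mix = 3; EF_Sound mix = 3+15 = 18
ES_Color grade = 3; EF_Color grade = 3+5 = 8
ES_VFX = 13; EF_VFX = 13+11 = 24
ES_Final cut = max(EF_Principal photography=3, EF_Editing=15, EF_Sound mix=18, EF_Color grade=8, EF_VFX=24) = 24; EF_Final cut = 24+3 = 27
Expected project duration μ = 27 hours. Critical path: Pickup shots → VFX → Final cut.

Variance along critical path = 4.000 + 0.444 + 0.444 = 4.889; σ = √4.889 = 2.211 hours.
Z = (28 − 27) / 2.211 = 0.452
P(T ≤ 28) = Φ(0.452) ≈ 0.674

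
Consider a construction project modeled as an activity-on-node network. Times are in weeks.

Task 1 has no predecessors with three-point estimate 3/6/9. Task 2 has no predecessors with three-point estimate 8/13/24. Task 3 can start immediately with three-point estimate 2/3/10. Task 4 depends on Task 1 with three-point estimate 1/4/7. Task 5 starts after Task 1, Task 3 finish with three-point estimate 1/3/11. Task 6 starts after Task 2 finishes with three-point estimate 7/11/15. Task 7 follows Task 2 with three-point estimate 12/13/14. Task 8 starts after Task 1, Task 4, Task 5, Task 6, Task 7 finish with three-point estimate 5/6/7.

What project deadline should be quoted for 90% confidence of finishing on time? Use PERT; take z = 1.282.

36.5 weeks

te_Task 1 = (3 + 4·6 + 9)/6 = 36/6 = 6; σ²_Task 1 = ((9−3)/6)² = 1.000
te_Task 2 = (8 + 4·13 + 24)/6 = 84/6 = 14; σ²_Task 2 = ((24−8)/6)² = 7.111
te_Task 3 = (2 + 4·3 + 10)/6 = 24/6 = 4; σ²_Task 3 = ((10−2)/6)² = 1.778
te_Task 4 = (1 + 4·4 + 7)/6 = 24/6 = 4; σ²_Task 4 = ((7−1)/6)² = 1.000
te_Task 5 = (1 + 4·3 + 11)/6 = 24/6 = 4; σ²_Task 5 = ((11−1)/6)² = 2.778
te_Task 6 = (7 + 4·11 + 15)/6 = 66/6 = 11; σ²_Task 6 = ((15−7)/6)² = 1.778
te_Task 7 = (12 + 4·13 + 14)/6 = 78/6 = 13; σ²_Task 7 = ((14−12)/6)² = 0.111
te_Task 8 = (5 + 4·6 + 7)/6 = 36/6 = 6; σ²_Task 8 = ((7−5)/6)² = 0.111

Forward pass:
ES_Task 1 = 0; EF_Task 1 = 6
ES_Task 2 = 0; EF_Task 2 = 14
ES_Task 3 = 0; EF_Task 3 = 4
ES_Task 4 = 6; EF_Task 4 = 6+4 = 10
ES_Task 5 = max(EF_Task 1=6, EF_Task 3=4) = 6; EF_Task 5 = 6+4 = 10
ES_Task 6 = 14; EF_Task 6 = 14+11 = 25
ES_Task 7 = 14; EF_Task 7 = 14+13 = 27
ES_Task 8 = max(EF_Task 1=6, EF_Task 4=10, EF_Task 5=10, EF_Task 6=25, EF_Task 7=27) = 27; EF_Task 8 = 27+6 = 33
Expected project duration μ = 33 weeks. Critical path: Task 2 → Task 7 → Task 8.

Variance along critical path = 7.111 + 0.111 + 0.111 = 7.333; σ = 2.708 weeks.
D = μ + z·σ = 33 + 1.282·2.708 = 36.5 weeks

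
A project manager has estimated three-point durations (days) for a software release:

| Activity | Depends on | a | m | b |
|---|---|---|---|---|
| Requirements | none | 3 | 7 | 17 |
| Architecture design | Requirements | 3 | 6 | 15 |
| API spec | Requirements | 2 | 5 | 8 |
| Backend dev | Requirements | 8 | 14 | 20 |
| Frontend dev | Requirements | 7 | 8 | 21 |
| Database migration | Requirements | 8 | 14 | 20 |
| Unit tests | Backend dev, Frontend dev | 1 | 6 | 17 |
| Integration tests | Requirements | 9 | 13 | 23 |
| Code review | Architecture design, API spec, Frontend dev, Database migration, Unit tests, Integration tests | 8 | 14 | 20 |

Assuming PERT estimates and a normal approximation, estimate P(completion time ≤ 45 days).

te_Requirements = (3 + 4·7 + 17)/6 = 48/6 = 8; σ²_Requirements = ((17−3)/6)² = 5.444
te_Architecture design = (3 + 4·6 + 15)/6 = 42/6 = 7; σ²_Architecture design = ((15−3)/6)² = 4.000
te_API spec = (2 + 4·5 + 8)/6 = 30/6 = 5; σ²_API spec = ((8−2)/6)² = 1.000
te_Backend dev = (8 + 4·14 + 20)/6 = 84/6 = 14; σ²_Backend dev = ((20−8)/6)² = 4.000
te_Frontend dev = (7 + 4·8 + 21)/6 = 60/6 = 10; σ²_Frontend dev = ((21−7)/6)² = 5.444
te_Database migration = (8 + 4·14 + 20)/6 = 84/6 = 14; σ²_Database migration = ((20−8)/6)² = 4.000
te_Unit tests = (1 + 4·6 + 17)/6 = 42/6 = 7; σ²_Unit tests = ((17−1)/6)² = 7.111
te_Integration tests = (9 + 4·13 + 23)/6 = 84/6 = 14; σ²_Integration tests = ((23−9)/6)² = 5.444
te_Code review = (8 + 4·14 + 20)/6 = 84/6 = 14; σ²_Code review = ((20−8)/6)² = 4.000

Forward pass:
ES_Requirements = 0; EF_Requirements = 8
ES_Architecture design = 8; EF_Architecture design = 8+7 = 15
ES_API spec = 8; EF_API spec = 8+5 = 13
ES_Backend dev = 8; EF_Backend dev = 8+14 = 22
ES_Frontend dev = 8; EF_Frontend dev = 8+10 = 18
ES_Database migration = 8; EF_Database migration = 8+14 = 22
ES_Unit tests = max(EF_Backend dev=22, EF_Frontend dev=18) = 22; EF_Unit tests = 22+7 = 29
ES_Integration tests = 8; EF_Integration tests = 8+14 = 22
ES_Code review = max(EF_Architecture design=15, EF_API spec=13, EF_Frontend dev=18, EF_Database migration=22, EF_Unit tests=29, EF_Integration tests=22) = 29; EF_Code review = 29+14 = 43
Expected project duration μ = 43 days. Critical path: Requirements → Backend dev → Unit tests → Code review.

Variance along critical path = 5.444 + 4.000 + 7.111 + 4.000 = 20.556; σ = √20.556 = 4.534 days.
Z = (45 − 43) / 4.534 = 0.441
P(T ≤ 45) = Φ(0.441) ≈ 0.670

0.670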